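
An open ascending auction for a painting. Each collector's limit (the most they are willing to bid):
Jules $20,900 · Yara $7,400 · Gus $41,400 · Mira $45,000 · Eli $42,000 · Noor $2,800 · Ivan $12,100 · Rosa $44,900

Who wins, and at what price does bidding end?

Limits in order: 45,000 (Mira) > 44,900 (Rosa) > 42,000 (Eli) > 41,400 (Gus) > 20,900 (Jules) > 12,100 (Ivan) > …
Bidding ends when Rosa exits at $44,900; Mira takes it.

Mira wins at $44,900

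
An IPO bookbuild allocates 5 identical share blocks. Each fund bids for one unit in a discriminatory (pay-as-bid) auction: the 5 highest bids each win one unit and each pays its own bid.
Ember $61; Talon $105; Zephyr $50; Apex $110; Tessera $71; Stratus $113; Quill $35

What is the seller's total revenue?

Total revenue: $460

Sorting: 113 (Stratus), 110 (Apex), 105 (Talon), 71 (Tessera), 61 (Ember), 50 (Zephyr), 35 (Quill)
Winners (5 units): Stratus, Apex, Talon, Tessera, Ember.
Total revenue = 113 + 110 + 105 + 71 + 61 = $460.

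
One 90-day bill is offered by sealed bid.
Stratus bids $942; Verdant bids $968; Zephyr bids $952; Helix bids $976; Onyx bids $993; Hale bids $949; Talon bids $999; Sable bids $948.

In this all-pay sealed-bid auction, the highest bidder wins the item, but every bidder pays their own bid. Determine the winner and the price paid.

Bids ranked: 999 (Talon) > 993 (Onyx) > 976 (Helix) > 968 (Verdant) > 952 (Zephyr) > 949 (Hale) > …
Talon wins with the top bid; all bids are sunk regardless.

Talon pays $999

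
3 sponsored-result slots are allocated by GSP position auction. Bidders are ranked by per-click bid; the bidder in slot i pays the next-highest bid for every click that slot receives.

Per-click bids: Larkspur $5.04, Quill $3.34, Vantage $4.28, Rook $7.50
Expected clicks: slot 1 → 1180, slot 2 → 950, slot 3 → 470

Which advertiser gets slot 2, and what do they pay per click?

Larkspur; $4.28 per click

Per-click bids in order: $7.50 (Rook) > $5.04 (Larkspur) > $4.28 (Vantage) > $3.34 (Quill)
Slot 2 goes to the second-ranked bidder, Larkspur, who pays the next bid down: $4.28/click.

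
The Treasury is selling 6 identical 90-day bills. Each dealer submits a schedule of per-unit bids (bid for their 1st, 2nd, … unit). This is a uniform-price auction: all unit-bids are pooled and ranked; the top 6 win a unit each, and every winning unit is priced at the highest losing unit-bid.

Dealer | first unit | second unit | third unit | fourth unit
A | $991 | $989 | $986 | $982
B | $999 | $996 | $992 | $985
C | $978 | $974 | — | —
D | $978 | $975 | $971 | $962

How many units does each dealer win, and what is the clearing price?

A 3, B 3; clearing price $985

All unit-bids, highest first — top 6: 999 (B-1), 996 (B-2), 992 (B-3), 991 (A-1), 989 (A-2), 986 (A-3)
Highest rejected unit-bid = $985.
Allocation: A 3, B 3.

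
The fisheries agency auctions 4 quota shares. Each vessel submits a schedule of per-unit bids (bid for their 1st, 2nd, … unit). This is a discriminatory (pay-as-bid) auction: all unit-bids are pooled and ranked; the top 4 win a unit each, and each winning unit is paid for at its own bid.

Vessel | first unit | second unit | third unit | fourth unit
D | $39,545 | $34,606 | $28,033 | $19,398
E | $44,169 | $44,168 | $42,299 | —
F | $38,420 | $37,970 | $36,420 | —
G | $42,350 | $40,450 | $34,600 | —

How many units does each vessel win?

E 3, G 1

Pooled unit-bids ranked (top 4): 44,169 (E-1), 44,168 (E-2), 42,350 (G-1), 42,299 (E-3)
Next rejected bid: $40,450 (not a price — pay-as-bid).
Allocation: E 3, G 1.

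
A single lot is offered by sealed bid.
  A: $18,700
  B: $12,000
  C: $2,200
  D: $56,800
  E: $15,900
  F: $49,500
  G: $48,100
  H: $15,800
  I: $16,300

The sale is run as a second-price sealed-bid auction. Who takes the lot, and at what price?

D pays $49,500

Bids ranked: 56,800 (D) > 49,500 (F) > 48,100 (G) > 18,700 (A) > 16,300 (I) > 15,900 (E) > …
D wins with the highest bid; price is set by the runner-up at $49,500.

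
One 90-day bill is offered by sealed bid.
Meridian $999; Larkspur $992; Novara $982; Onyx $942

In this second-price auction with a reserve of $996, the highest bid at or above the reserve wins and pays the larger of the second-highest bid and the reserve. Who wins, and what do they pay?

Meridian pays $996

Rule: the highest bid at or above the reserve wins and pays the larger of the second-highest bid and the reserve.
Sorting bids: 999 (Meridian) > 992 (Larkspur) > 982 (Novara) > 942 (Onyx)
Highest eligible bid: Meridian at $999.
max(second-highest $992, reserve $996) = $996.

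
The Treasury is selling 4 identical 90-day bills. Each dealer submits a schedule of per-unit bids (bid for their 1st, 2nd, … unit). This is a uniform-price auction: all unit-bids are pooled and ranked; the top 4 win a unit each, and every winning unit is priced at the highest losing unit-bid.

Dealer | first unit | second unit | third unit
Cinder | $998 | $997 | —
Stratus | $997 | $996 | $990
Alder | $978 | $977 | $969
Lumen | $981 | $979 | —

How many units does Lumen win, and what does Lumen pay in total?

Lumen: 0 units, pays $0

All unit-bids, highest first — top 4: 998 (Cinder-1), 997 (Cinder-2), 997 (Stratus-1), 996 (Stratus-2)
First bid not allocated: $990.
Lumen wins 0 unit(s) at $990 each.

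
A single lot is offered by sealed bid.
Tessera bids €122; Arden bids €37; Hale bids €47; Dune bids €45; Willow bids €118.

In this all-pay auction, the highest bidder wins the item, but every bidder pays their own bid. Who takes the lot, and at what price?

Bids in order: 122 (Tessera) > 118 (Willow) > 47 (Hale) > 45 (Dune) > 37 (Arden)
Tessera wins with the top bid; all bids are sunk regardless.

Tessera pays €122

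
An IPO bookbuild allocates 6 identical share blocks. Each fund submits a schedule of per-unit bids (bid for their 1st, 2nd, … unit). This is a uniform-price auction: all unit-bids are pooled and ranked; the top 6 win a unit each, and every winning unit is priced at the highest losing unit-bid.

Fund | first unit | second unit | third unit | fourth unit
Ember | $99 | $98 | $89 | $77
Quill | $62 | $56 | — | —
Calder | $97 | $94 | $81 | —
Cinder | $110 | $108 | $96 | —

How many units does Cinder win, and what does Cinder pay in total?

All unit-bids, highest first — top 6: 110 (Cinder-1), 108 (Cinder-2), 99 (Ember-1), 98 (Ember-2), 97 (Calder-1), 96 (Cinder-3)
The (k+1)-th unit-bid is $94.
Cinder wins 3 unit(s) at $94 each.

Cinder: 3 units, pays $282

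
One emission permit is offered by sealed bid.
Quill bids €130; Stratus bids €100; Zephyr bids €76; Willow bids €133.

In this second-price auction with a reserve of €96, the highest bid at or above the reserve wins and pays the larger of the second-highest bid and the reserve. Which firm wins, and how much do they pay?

Willow pays €130

Rule: the highest bid at or above the reserve wins and pays the larger of the second-highest bid and the reserve.
Bids in order: 133 (Willow) > 130 (Quill) > 100 (Stratus) > 76 (Zephyr)
Willow has the top bid at or above the reserve (€133).
max(second-highest €130, reserve €96) = €130; the reserve does not bind.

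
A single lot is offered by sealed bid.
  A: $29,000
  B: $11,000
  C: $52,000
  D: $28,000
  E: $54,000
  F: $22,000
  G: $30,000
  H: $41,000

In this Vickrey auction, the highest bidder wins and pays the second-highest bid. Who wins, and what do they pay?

E pays $52,000

Bids ranked: 54,000 (E) > 52,000 (C) > 41,000 (H) > 30,000 (G) > 29,000 (A) > 28,000 (D) > …
E wins with the highest bid; price is set by the runner-up at $52,000.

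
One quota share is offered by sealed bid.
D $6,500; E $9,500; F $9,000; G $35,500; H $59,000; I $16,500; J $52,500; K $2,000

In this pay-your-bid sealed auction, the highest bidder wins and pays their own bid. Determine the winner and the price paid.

H pays $59,000

Pay-your-bid sealed auction: the highest bidder wins and pays their own bid.
Bids ranked: 59,000 (H) > 52,500 (J) > 35,500 (G) > 16,500 (I) > 9,500 (E) > 9,000 (F) > …
H is highest → pays own bid, $59,000.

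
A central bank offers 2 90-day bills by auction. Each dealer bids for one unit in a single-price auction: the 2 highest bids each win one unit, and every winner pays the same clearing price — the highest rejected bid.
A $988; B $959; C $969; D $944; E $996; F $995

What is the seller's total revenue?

Total revenue: $1,976

Sorting: 996 (E), 995 (F), 988 (A), 969 (C), …
Winners (2 units): E, F.
First losing bid is A's $988, which sets the uniform price.
Total revenue = 2 × $988 = $1,976.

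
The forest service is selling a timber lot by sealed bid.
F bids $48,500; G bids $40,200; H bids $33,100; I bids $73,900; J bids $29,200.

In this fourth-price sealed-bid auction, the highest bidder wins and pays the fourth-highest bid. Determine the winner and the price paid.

Sorting bids: 73,900 (I) > 48,500 (F) > 40,200 (G) > 33,100 (H) > 29,200 (J)
I is highest; pays the fourth-highest bid, $33,100.

I pays $33,100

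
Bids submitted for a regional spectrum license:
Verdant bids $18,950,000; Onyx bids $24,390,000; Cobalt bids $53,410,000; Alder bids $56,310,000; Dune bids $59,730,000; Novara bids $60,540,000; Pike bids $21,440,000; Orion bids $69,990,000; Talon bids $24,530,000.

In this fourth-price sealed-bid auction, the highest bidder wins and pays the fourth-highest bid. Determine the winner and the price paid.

Orion pays $56,310,000

Rule: the highest bidder wins and pays the fourth-highest bid.
Sorting bids: 69,990,000 (Orion) > 60,540,000 (Novara) > 59,730,000 (Dune) > 56,310,000 (Alder) > 53,410,000 (Cobalt) > 24,530,000 (Talon) > …
Orion wins; payment is bid #4 in the ranking = $56,310,000.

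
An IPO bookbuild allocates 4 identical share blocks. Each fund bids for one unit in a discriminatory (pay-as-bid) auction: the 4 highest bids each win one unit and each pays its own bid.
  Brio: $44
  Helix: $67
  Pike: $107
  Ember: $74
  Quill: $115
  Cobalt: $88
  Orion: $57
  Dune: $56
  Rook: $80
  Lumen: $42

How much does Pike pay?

Pike pays $107

Ordering the bids: 115 (Quill), 107 (Pike), 88 (Cobalt), 80 (Rook), 74 (Ember), 67 (Helix), …
The 4 highest are Quill, Pike, Cobalt, Rook.
Pike wins → own bid $107.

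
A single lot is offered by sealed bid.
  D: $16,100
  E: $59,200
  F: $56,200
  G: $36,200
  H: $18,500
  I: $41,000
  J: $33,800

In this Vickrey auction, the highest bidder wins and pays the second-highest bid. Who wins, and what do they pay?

Bids in order: 59,200 (E) > 56,200 (F) > 41,000 (I) > 36,200 (G) > 33,800 (J) > 18,500 (H) > …
E is highest; pays the second-highest bid, $56,200.

E pays $56,200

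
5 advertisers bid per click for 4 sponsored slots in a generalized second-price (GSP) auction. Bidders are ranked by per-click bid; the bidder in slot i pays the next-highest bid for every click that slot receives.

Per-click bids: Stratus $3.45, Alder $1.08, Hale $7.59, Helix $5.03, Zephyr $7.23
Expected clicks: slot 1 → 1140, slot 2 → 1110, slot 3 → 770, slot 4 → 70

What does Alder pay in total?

Per-click bids in order: $7.59 (Hale) > $7.23 (Zephyr) > $5.03 (Helix) > $3.45 (Stratus) > $1.08 (Alder)
Alder ranks below slot 4 → no slot, pays nothing.

Alder pays $0.00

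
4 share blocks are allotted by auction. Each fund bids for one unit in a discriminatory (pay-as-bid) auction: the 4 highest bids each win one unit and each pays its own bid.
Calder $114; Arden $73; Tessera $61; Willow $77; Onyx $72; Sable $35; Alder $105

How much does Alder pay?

Sorting: 114 (Calder), 105 (Alder), 77 (Willow), 73 (Arden), 72 (Onyx), 61 (Tessera), …
The 4 highest are Calder, Alder, Willow, Arden.
Alder wins → own bid $105.

Alder pays $105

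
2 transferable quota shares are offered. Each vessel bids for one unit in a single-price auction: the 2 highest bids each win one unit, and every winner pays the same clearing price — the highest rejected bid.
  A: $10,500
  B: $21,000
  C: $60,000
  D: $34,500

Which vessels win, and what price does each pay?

Ordering the bids: 60,000 (C), 34,500 (D), 21,000 (B), 10,500 (A)
Top 2: C, D.
Highest unsuccessful bid: $21,000 → clearing price.

C, D; each pays $21,000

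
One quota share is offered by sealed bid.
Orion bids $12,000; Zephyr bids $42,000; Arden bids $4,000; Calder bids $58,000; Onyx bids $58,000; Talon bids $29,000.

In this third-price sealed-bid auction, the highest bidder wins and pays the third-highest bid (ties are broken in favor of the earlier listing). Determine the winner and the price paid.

Calder pays $42,000

Third-price sealed-bid auction: the highest bidder wins and pays the third-highest bid.
Bids in order: 58,000 (Calder) > 58,000 (Onyx) > 42,000 (Zephyr) > 29,000 (Talon) > 12,000 (Orion) > 4,000 (Arden)
Calder and Onyx tie at $58,000; tie-break gives it to Calder.
Calder is highest; pays the third-highest bid, $42,000.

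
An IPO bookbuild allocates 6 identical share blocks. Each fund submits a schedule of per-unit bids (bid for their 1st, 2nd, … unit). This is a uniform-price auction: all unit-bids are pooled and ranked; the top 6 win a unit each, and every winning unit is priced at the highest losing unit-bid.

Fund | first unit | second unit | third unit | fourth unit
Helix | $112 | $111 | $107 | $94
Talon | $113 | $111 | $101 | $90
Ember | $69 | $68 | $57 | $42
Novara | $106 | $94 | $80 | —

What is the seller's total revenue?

Total revenue: $606

Pooled unit-bids ranked (top 6): 113 (Talon-1), 112 (Helix-1), 111 (Helix-2), 111 (Talon-2), 107 (Helix-3), 106 (Novara-1)
First bid not allocated: $101.
Allocation: Helix 3, Novara 1, Talon 2. Every unit priced at $101.
Revenue = 6 × 101 = $606.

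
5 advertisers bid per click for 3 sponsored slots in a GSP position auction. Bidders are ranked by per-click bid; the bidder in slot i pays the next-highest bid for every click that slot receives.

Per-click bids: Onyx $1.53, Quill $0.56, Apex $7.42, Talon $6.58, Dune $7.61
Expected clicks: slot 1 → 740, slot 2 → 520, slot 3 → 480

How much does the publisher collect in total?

Ranked by bid: $7.61 (Dune) > $7.42 (Apex) > $6.58 (Talon) > $1.53 (Onyx) > …
Slot 1: Dune pays $7.42 × 740 = $5490.80
Slot 2: Apex pays $6.58 × 520 = $3421.60
Slot 3: Talon pays $1.53 × 480 = $734.40
Total = $9646.80

Total revenue: $9646.80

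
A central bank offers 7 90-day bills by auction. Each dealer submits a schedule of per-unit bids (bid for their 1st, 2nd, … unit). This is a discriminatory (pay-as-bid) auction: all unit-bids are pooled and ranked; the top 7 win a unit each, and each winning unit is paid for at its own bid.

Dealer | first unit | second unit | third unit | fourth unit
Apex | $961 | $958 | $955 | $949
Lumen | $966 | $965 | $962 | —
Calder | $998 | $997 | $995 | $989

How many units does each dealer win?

Merging the schedules and taking the best 7: 998 (Calder-1), 997 (Calder-2), 995 (Calder-3), 989 (Calder-4), 966 (Lumen-1), 965 (Lumen-2), 962 (Lumen-3)
Next rejected bid: $961 (not a price — pay-as-bid).
Allocation: Calder 4, Lumen 3.

Calder 4, Lumen 3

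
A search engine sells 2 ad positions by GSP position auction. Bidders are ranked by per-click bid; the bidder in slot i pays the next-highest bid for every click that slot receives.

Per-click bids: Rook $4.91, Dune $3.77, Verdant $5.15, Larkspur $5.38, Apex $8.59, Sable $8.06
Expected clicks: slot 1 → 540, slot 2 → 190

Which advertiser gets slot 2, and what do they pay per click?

Per-click bids in order: $8.59 (Apex) > $8.06 (Sable) > $5.38 (Larkspur) > …
Slot 2 goes to the second-ranked bidder, Sable, who pays the next bid down: $5.38/click.

Sable; $5.38 per click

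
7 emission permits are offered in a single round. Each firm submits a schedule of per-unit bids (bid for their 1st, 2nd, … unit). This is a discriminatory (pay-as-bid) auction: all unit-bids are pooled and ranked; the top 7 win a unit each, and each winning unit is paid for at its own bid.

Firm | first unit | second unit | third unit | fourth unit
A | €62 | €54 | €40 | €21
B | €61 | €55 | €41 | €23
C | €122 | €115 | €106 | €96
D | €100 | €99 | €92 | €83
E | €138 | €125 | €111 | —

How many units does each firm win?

C 3, D 1, E 3

All unit-bids, highest first — top 7: 138 (E-1), 125 (E-2), 122 (C-1), 115 (C-2), 111 (E-3), 106 (C-3), 100 (D-1)
Next rejected bid: €99 (not a price — pay-as-bid).
Allocation: C 3, D 1, E 3.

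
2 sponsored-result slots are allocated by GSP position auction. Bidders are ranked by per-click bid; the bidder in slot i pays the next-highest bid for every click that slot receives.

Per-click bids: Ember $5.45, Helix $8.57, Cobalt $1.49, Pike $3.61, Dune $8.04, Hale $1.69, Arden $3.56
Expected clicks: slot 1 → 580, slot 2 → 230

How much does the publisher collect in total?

Total revenue: $5916.70

Per-click bids in order: $8.57 (Helix) > $8.04 (Dune) > $5.45 (Ember) > …
Slot 1: Helix pays $8.04 × 580 = $4663.20
Slot 2: Dune pays $5.45 × 230 = $1253.50
Total = $5916.70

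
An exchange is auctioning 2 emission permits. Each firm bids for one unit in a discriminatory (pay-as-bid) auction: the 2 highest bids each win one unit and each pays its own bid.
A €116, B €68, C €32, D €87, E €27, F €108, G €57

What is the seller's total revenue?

Sorting: 116 (A), 108 (F), 87 (D), 68 (B), …
Winners (2 units): A, F.
Total revenue = 116 + 108 = €224.

Total revenue: €224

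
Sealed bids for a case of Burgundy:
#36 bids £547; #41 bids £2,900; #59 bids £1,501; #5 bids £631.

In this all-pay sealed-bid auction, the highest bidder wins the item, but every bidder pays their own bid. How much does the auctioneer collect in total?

Bids ranked: 2,900 (#41) > 1,501 (#59) > 631 (#5) > 547 (#36)
#41 wins with the top bid; all bids are sunk regardless.
Every bidder forfeits their bid regardless of winning.
Revenue = 547 + 2,900 + 1,501 + 631 = £5,579.

Total revenue: £5,579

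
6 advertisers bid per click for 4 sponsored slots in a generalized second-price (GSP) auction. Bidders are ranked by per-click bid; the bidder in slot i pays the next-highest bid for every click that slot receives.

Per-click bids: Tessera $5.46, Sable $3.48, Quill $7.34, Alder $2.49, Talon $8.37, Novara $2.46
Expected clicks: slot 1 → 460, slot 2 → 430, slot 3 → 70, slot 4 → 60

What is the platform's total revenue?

Total revenue: $6117.20

Sorting advertisers: $8.37 (Talon) > $7.34 (Quill) > $5.46 (Tessera) > $3.48 (Sable) > $2.49 (Alder) > …
Slot 1: Talon pays $7.34 × 460 = $3376.40
Slot 2: Quill pays $5.46 × 430 = $2347.80
Slot 3: Tessera pays $3.48 × 70 = $243.60
Slot 4: Sable pays $2.49 × 60 = $149.40
Total = $6117.20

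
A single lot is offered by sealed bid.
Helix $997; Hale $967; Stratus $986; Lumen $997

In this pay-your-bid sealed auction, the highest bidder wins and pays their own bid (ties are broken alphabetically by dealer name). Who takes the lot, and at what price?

Rule: the highest bidder wins and pays their own bid.
Bids ranked: 997 (Helix) > 997 (Lumen) > 986 (Stratus) > 967 (Hale)
Tie at $997 → Helix wins by tie-break.
First-price: Helix pays what they bid, $997.

Helix pays $997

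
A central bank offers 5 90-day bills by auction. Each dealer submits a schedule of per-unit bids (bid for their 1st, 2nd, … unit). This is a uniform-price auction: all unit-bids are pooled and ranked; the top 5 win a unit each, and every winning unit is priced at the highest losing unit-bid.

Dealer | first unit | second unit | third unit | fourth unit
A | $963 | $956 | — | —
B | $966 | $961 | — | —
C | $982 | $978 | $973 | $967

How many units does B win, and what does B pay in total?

All unit-bids, highest first — top 5: 982 (C-1), 978 (C-2), 973 (C-3), 967 (C-4), 966 (B-1)
The (k+1)-th unit-bid is $963.
B wins 1 unit(s) at $963 each.

B: 1 unit, pays $963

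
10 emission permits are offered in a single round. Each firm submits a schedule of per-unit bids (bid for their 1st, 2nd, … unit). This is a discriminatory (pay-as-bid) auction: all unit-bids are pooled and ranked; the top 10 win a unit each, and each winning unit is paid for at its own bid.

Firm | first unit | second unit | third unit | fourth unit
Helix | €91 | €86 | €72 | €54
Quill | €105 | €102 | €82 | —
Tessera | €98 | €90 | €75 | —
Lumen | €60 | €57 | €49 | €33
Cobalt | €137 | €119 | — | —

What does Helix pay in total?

Helix pays €177

Pooled unit-bids ranked (top 10): 137 (Cobalt-1), 119 (Cobalt-2), 105 (Quill-1), 102 (Quill-2), 98 (Tessera-1), 91 (Helix-1), 90 (Tessera-2), 86 (Helix-2), 82 (Quill-3), 75 (Tessera-3)
Next rejected bid: €72 (not a price — pay-as-bid).
Helix's winning unit-bids: 91 + 86 = €177.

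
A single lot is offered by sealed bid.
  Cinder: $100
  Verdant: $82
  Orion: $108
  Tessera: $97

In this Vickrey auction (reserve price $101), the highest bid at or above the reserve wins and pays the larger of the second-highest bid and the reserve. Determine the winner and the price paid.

Bids in order: 108 (Orion) > 100 (Cinder) > 97 (Tessera) > 82 (Verdant)
Orion has the top bid at or above the reserve ($108).
Second-highest bid $100 is below the reserve $101, so the reserve binds → payment $101.

Orion pays $101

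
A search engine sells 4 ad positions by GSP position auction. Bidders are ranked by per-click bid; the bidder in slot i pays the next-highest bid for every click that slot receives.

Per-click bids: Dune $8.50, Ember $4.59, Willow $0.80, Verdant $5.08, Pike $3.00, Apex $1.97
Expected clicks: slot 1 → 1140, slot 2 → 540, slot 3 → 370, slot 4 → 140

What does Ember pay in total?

Ranked by bid: $8.50 (Dune) > $5.08 (Verdant) > $4.59 (Ember) > $3.00 (Pike) > $1.97 (Apex) > …
Ember holds slot 3 → pays next bid $3.00 × 370 clicks = $1110.00.

Ember pays $1110.00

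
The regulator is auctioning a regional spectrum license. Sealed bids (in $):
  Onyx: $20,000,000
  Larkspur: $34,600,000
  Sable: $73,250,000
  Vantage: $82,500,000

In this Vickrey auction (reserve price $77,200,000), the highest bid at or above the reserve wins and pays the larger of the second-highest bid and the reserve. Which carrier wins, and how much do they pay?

Vantage pays $77,200,000

Rule: the highest bid at or above the reserve wins and pays the larger of the second-highest bid and the reserve.
Bids ranked: 82,500,000 (Vantage) > 73,250,000 (Sable) > 34,600,000 (Larkspur) > 20,000,000 (Onyx)
Vantage has the top bid at or above the reserve ($82,500,000).
max(second-highest $73,250,000, reserve $77,200,000) = $77,200,000.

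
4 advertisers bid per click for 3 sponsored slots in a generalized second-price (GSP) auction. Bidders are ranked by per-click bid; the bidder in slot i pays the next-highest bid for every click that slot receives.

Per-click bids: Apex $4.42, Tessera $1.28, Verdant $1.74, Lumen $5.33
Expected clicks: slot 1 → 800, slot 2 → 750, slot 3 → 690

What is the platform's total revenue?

Total revenue: $5724.20

Per-click bids in order: $5.33 (Lumen) > $4.42 (Apex) > $1.74 (Verdant) > $1.28 (Tessera)
Slot 1: Lumen pays $4.42 × 800 = $3536.00
Slot 2: Apex pays $1.74 × 750 = $1305.00
Slot 3: Verdant pays $1.28 × 690 = $883.20
Total = $5724.20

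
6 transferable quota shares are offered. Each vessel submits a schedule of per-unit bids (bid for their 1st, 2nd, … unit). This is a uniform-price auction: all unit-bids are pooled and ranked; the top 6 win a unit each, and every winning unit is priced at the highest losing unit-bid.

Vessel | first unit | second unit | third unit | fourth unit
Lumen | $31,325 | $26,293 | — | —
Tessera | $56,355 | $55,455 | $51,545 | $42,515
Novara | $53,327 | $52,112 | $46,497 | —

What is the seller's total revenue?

Merging the schedules and taking the best 6: 56,355 (Tessera-1), 55,455 (Tessera-2), 53,327 (Novara-1), 52,112 (Novara-2), 51,545 (Tessera-3), 46,497 (Novara-3)
Highest rejected unit-bid = $42,515.
Allocation: Novara 3, Tessera 3. Every unit priced at $42,515.
Revenue = 6 × 42,515 = $255,090.

Total revenue: $255,090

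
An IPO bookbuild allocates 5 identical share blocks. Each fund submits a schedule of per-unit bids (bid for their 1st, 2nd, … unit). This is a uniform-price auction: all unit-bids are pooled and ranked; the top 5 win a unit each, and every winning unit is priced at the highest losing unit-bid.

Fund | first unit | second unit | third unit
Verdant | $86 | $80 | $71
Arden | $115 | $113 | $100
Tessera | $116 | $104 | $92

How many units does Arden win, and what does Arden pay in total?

Arden: 3 units, pays $276

Pooled unit-bids ranked (top 5): 116 (Tessera-1), 115 (Arden-1), 113 (Arden-2), 104 (Tessera-2), 100 (Arden-3)
Highest rejected unit-bid = $92.
Arden wins 3 unit(s) at $92 each.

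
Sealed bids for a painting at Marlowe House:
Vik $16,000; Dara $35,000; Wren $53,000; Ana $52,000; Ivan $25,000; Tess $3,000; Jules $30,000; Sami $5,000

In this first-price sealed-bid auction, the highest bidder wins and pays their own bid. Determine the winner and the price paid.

First-price sealed-bid auction: the highest bidder wins and pays their own bid.
Sorting bids: 53,000 (Wren) > 52,000 (Ana) > 35,000 (Dara) > 30,000 (Jules) > 25,000 (Ivan) > 16,000 (Vik) > …
Wren has the highest bid and pays exactly that: $53,000.

Wren pays $53,000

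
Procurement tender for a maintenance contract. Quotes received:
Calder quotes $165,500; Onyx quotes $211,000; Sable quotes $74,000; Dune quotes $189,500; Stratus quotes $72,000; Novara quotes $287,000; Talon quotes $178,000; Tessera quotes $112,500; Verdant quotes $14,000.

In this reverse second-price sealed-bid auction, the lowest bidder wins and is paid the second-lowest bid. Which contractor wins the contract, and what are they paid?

Reverse second-price sealed-bid auction: the lowest bidder wins and is paid the second-lowest bid.
Bids in order: 14,000 (Verdant) < 72,000 (Stratus) < 74,000 (Sable) < 112,500 (Tessera) < 165,500 (Calder) < 178,000 (Talon) < …
Second-price: Verdant is paid Stratus's bid of $72,000.

Verdant is paid $72,000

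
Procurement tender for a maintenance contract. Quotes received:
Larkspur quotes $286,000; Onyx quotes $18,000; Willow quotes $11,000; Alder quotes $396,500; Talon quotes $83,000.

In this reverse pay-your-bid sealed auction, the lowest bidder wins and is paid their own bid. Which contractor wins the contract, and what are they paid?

Rule: the lowest bidder wins and is paid their own bid.
Sorting bids: 11,000 (Willow) < 18,000 (Onyx) < 83,000 (Talon) < 286,000 (Larkspur) < 396,500 (Alder)
Willow is lowest → is paid own bid, $11,000.

Willow is paid $11,000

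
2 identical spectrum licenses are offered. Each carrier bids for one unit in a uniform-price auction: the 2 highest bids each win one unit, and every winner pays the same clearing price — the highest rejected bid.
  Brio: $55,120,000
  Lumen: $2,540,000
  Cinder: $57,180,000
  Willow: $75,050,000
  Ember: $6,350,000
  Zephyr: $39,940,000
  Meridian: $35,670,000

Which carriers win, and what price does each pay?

Willow, Cinder; each pays $55,120,000

Ordering the bids: 75,050,000 (Willow), 57,180,000 (Cinder), 55,120,000 (Brio), 39,940,000 (Zephyr), …
Winners (2 units): Willow, Cinder.
Highest unsuccessful bid: $55,120,000 → clearing price.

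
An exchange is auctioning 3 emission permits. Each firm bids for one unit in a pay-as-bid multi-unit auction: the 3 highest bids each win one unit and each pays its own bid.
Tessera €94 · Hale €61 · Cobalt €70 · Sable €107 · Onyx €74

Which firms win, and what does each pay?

Sable €107, Tessera €94, Onyx €74

Sorting: 107 (Sable), 94 (Tessera), 74 (Onyx), 70 (Cobalt), 61 (Hale)
The 3 highest are Sable, Tessera, Onyx.
Each winner pays its own bid: Sable €107, Tessera €94, Onyx €74.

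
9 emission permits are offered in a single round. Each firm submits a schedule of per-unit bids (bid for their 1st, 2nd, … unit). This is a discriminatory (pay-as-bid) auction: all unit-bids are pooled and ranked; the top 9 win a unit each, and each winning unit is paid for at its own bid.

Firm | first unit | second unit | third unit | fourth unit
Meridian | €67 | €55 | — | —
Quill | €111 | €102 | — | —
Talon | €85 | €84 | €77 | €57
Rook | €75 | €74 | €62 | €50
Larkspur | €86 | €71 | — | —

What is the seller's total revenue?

Total revenue: €765

Pooled unit-bids ranked (top 9): 111 (Quill-1), 102 (Quill-2), 86 (Larkspur-1), 85 (Talon-1), 84 (Talon-2), 77 (Talon-3), 75 (Rook-1), 74 (Rook-2), 71 (Larkspur-2)
Next rejected bid: €67 (not a price — pay-as-bid).
Each winning unit pays its own bid.
Revenue = 111 + 102 + 86 + 85 + 84 + 77 + 75 + 74 + 71 = €765.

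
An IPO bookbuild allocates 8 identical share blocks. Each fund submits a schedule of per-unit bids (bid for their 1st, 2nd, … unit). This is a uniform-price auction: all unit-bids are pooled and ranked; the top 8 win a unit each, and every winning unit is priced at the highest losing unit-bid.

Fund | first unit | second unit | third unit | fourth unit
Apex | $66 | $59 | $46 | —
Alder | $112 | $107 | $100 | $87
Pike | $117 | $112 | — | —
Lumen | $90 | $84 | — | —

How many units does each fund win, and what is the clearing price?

Alder 4, Lumen 2, Pike 2; clearing price $66

Pooled unit-bids ranked (top 8): 117 (Pike-1), 112 (Alder-1), 112 (Pike-2), 107 (Alder-2), 100 (Alder-3), 90 (Lumen-1), 87 (Alder-4), 84 (Lumen-2)
First bid not allocated: $66.
Allocation: Alder 4, Lumen 2, Pike 2.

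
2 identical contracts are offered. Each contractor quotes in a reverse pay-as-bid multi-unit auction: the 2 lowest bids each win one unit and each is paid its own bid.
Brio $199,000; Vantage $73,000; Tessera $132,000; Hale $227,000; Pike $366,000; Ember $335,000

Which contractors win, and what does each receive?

Bids ranked low→high: 73,000 (Vantage), 132,000 (Tessera), 199,000 (Brio), 227,000 (Hale), …
The 2 lowest are Vantage, Tessera.
Each winner is paid its own bid: Vantage $73,000, Tessera $132,000.

Vantage $73,000, Tessera $132,000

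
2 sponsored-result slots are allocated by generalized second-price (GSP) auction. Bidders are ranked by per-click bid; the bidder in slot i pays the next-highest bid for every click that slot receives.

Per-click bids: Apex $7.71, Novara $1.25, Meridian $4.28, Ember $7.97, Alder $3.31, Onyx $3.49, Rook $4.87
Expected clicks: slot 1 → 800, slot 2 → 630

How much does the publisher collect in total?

Total revenue: $9236.10

Per-click bids in order: $7.97 (Ember) > $7.71 (Apex) > $4.87 (Rook) > …
Slot 1: Ember pays $7.71 × 800 = $6168.00
Slot 2: Apex pays $4.87 × 630 = $3068.10
Total = $9236.10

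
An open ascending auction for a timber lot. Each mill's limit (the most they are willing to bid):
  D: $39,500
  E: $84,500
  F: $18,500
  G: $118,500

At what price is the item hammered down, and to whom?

G wins at $84,500

Limits ranked: 118,500 (G) > 84,500 (E) > 39,500 (D) > 18,500 (F)
Bidding ends when E exits at $84,500; G takes it.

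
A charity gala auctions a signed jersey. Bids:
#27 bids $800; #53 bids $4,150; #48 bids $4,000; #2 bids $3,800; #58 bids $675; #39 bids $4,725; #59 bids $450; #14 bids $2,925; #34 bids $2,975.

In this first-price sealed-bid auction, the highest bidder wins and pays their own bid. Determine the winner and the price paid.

#39 pays $4,725

Rule: the highest bidder wins and pays their own bid.
Bids ranked: 4,725 (#39) > 4,150 (#53) > 4,000 (#48) > 3,800 (#2) > 2,975 (#34) > 2,925 (#14) > …
#39 has the highest bid and pays exactly that: $4,725.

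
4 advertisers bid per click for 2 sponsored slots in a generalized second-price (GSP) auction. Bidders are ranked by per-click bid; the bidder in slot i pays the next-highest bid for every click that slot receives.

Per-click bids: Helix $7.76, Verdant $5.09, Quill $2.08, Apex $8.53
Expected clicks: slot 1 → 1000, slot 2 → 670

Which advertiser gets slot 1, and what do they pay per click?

Apex; $7.76 per click

Ranked by bid: $8.53 (Apex) > $7.76 (Helix) > $5.09 (Verdant) > …
Slot 1 goes to the first-ranked bidder, Apex, who pays the next bid down: $7.76/click.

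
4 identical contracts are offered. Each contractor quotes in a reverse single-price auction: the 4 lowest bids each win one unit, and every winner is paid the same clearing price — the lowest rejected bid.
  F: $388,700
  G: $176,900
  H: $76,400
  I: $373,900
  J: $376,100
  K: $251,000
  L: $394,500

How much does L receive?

Sorting: 76,400 (H), 176,900 (G), 251,000 (K), 373,900 (I), 376,100 (J), 388,700 (F), …
Winners (4 units): H, G, K, I.
First losing bid is J's $376,100, which sets the uniform price.
L does not win → is paid $0.

L is paid $0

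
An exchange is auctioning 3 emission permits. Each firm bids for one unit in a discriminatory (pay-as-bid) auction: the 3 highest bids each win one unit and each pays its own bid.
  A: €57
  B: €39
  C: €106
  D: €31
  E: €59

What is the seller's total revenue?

Bids ranked high→low: 106 (C), 59 (E), 57 (A), 39 (B), 31 (D)
Top 3: C, E, A.
Total revenue = 106 + 59 + 57 = €222.

Total revenue: €222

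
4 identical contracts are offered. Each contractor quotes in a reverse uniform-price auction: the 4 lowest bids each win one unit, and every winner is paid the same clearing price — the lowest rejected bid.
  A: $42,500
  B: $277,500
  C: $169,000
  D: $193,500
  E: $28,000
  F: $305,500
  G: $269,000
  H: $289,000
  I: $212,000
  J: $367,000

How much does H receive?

Bids ranked low→high: 28,000 (E), 42,500 (A), 169,000 (C), 193,500 (D), 212,000 (I), 269,000 (G), …
Lowest 4: E, A, C, D.
Clearing price = lowest rejected bid = $212,000.
H does not win → is paid $0.

H is paid $0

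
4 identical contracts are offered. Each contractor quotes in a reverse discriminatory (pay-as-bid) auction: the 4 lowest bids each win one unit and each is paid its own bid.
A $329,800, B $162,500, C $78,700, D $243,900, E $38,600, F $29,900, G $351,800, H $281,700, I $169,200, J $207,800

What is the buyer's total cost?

Ordering the bids: 29,900 (F), 38,600 (E), 78,700 (C), 162,500 (B), 169,200 (I), 207,800 (J), …
Lowest 4: F, E, C, B.
Total cost = 29,900 + 38,600 + 78,700 + 162,500 = $309,700.

Total cost: $309,700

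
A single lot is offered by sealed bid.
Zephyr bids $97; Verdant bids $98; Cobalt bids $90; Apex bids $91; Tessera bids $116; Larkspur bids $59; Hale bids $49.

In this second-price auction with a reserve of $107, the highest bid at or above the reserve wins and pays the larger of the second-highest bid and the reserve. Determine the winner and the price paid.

Bids ranked: 116 (Tessera) > 98 (Verdant) > 97 (Zephyr) > 91 (Apex) > 90 (Cobalt) > 59 (Larkspur) > …
Tessera has the top bid at or above the reserve ($116).
Second-highest bid $98 is below the reserve $107, so the reserve binds → payment $107.

Tessera pays $107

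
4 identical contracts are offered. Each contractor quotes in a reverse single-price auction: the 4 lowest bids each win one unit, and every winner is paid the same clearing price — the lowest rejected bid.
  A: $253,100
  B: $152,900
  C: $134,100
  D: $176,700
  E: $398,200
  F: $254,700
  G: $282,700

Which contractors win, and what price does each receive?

C, B, D, A; each is paid $254,700

Bids ranked low→high: 134,100 (C), 152,900 (B), 176,700 (D), 253,100 (A), 254,700 (F), 282,700 (G), …
The 4 lowest are C, B, D, A.
First losing bid is F's $254,700, which sets the uniform price.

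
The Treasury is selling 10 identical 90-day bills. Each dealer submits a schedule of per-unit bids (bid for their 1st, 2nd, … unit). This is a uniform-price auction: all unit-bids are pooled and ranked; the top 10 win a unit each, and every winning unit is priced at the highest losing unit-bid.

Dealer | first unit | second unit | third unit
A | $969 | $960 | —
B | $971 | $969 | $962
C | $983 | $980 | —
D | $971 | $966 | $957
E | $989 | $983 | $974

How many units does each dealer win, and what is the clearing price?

A 1, B 2, C 2, D 2, E 3; clearing price $962

All unit-bids, highest first — top 10: 989 (E-1), 983 (C-1), 983 (E-2), 980 (C-2), 974 (E-3), 971 (B-1), 971 (D-1), 969 (A-1), 969 (B-2), 966 (D-2)
First bid not allocated: $962.
Allocation: A 1, B 2, C 2, D 2, E 3.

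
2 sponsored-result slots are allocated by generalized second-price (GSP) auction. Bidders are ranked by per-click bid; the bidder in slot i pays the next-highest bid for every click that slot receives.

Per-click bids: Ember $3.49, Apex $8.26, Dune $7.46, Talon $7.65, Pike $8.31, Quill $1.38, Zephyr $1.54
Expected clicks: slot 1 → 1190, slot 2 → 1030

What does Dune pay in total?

Dune pays $0.00

Per-click bids in order: $8.31 (Pike) > $8.26 (Apex) > $7.65 (Talon) > …
Dune ranks below slot 2 → no slot, pays nothing.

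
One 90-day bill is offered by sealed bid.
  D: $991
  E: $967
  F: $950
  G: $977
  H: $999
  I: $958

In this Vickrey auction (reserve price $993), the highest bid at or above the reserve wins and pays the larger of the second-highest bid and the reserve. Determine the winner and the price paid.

Sorting bids: 999 (H) > 991 (D) > 977 (G) > 967 (E) > 958 (I) > 950 (F)
Highest eligible bid: H at $999.
max(second-highest $991, reserve $993) = $993.

H pays $993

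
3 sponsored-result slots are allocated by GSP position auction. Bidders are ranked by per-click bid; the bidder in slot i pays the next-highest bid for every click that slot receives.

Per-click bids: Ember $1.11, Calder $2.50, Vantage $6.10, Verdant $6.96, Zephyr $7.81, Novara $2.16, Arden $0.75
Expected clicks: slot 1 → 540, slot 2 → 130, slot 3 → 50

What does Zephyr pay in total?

Zephyr pays $3758.40

Per-click bids in order: $7.81 (Zephyr) > $6.96 (Verdant) > $6.10 (Vantage) > $2.50 (Calder) > …
Zephyr holds slot 1 → pays next bid $6.96 × 540 clicks = $3758.40.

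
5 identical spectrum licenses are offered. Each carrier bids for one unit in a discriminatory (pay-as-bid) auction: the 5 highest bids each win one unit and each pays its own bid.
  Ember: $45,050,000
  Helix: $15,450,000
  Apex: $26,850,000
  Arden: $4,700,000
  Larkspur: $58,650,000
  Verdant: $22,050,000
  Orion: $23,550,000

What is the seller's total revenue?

Total revenue: $176,150,000

Bids ranked high→low: 58,650,000 (Larkspur), 45,050,000 (Ember), 26,850,000 (Apex), 23,550,000 (Orion), 22,050,000 (Verdant), 15,450,000 (Helix), 4,700,000 (Arden)
Top 5: Larkspur, Ember, Apex, Orion, Verdant.
Total revenue = 58,650,000 + 45,050,000 + 26,850,000 + 23,550,000 + 22,050,000 = $176,150,000.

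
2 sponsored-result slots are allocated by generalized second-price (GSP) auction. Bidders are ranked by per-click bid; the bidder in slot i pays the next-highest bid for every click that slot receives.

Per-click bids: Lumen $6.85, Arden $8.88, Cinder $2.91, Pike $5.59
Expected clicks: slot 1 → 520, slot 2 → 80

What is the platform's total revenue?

Sorting advertisers: $8.88 (Arden) > $6.85 (Lumen) > $5.59 (Pike) > …
Slot 1: Arden pays $6.85 × 520 = $3562.00
Slot 2: Lumen pays $5.59 × 80 = $447.20
Total = $4009.20

Total revenue: $4009.20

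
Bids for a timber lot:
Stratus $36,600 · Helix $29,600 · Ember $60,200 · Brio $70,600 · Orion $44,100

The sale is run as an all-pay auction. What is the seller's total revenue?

Rule: the highest bidder wins the item, but every bidder pays their own bid.
Bids ranked: 70,600 (Brio) > 60,200 (Ember) > 44,100 (Orion) > 36,600 (Stratus) > 29,600 (Helix)
Every bidder forfeits their bid regardless of winning.
Revenue = 36,600 + 29,600 + 60,200 + 70,600 + 44,100 = $241,100.

Total revenue: $241,100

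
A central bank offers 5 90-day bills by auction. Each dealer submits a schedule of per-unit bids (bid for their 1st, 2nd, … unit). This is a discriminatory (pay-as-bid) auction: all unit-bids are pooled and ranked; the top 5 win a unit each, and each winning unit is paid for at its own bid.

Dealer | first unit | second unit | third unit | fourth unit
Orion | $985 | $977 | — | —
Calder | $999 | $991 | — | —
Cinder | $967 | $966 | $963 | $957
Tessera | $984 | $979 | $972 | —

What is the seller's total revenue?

Total revenue: $4,938

All unit-bids, highest first — top 5: 999 (Calder-1), 991 (Calder-2), 985 (Orion-1), 984 (Tessera-1), 979 (Tessera-2)
Next rejected bid: $977 (not a price — pay-as-bid).
Each winning unit pays its own bid.
Revenue = 999 + 991 + 985 + 984 + 979 = $4,938.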